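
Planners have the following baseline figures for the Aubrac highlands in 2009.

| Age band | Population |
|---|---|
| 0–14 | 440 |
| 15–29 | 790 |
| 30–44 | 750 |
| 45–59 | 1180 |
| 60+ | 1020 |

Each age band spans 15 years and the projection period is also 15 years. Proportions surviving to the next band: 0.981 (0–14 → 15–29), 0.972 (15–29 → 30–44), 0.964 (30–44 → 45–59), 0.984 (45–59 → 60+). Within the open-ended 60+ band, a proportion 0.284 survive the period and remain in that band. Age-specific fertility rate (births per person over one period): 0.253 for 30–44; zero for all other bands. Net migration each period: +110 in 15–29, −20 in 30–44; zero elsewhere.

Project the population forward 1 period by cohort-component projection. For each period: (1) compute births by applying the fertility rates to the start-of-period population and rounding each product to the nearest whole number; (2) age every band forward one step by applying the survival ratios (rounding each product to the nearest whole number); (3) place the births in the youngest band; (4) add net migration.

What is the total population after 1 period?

Let band 1 be 0–14 through band 5 = 60+.
After projecting period 1:
Births: 750 × 0.253 = 190
Band 2: 440 × 0.981 = 432
Band 3: 790 × 0.972 = 768
Band 4: 750 × 0.964 = 723
Band 5: 1180 × 0.984 + 1020 × 0.284 = 1161 + 290 = 1451
Net migration: Band 2 + 110 → 542; Band 3 − 20 → 748
End of period: [190, 542, 748, 723, 1451]
Total after period 1: 190 + 542 + 748 + 723 + 1451 = 3654

3654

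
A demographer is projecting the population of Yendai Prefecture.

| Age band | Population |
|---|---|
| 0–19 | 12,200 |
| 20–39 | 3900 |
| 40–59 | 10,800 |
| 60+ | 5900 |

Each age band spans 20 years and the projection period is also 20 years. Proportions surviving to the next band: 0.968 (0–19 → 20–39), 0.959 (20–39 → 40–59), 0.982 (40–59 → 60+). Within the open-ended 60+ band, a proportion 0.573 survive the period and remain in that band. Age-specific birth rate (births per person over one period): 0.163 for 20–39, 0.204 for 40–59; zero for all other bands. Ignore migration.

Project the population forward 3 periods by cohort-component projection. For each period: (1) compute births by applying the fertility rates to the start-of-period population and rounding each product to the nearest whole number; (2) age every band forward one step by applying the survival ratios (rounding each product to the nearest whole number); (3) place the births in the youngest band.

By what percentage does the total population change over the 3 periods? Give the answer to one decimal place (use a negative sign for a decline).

Call the groups 1 to 4, youngest first.
After projecting period 1:
Births: 3900 × 0.163 = 636  |  10800 × 0.204 = 2203 → total 2839
Group 2: 12200 × 0.968 = 11810
Group 3: 3900 × 0.959 = 3740
Group 4: 10800 × 0.982 + 5900 × 0.573 = 10606 + 3381 = 13987
→ [2839, 11810, 3740, 13987]
After projecting period 2:
Births: 11810 × 0.163 = 1925  |  3740 × 0.204 = 763 → total 2688
Group 2: 2839 × 0.968 = 2748
Group 3: 11810 × 0.959 = 11326
Group 4: 3740 × 0.982 + 13987 × 0.573 = 3673 + 8015 = 11688
→ [2688, 2748, 11326, 11688]
After projecting period 3:
Births: 2748 × 0.163 = 448  |  11326 × 0.204 = 2311 → total 2759
Group 2: 2688 × 0.968 = 2602
Group 3: 2748 × 0.959 = 2635
Group 4: 11326 × 0.982 + 11688 × 0.573 = 11122 + 6697 = 17819
→ [2759, 2602, 2635, 17819]
Total: 32800 → 25815; change = -6985; percentage change = -21.3%

-21.3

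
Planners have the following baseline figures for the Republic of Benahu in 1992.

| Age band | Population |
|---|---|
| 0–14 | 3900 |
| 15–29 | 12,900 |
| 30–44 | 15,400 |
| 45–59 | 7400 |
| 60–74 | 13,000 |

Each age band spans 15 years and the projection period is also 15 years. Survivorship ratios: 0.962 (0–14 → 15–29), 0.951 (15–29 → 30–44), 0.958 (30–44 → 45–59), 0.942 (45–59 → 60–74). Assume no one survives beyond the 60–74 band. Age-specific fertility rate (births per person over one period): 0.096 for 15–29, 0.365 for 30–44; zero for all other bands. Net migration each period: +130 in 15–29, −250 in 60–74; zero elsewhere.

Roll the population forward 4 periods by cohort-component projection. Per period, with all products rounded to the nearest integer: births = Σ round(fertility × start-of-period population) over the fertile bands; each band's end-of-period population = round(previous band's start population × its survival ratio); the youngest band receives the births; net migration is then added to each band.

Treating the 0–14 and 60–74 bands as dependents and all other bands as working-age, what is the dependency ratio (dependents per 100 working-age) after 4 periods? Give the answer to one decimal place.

Period 1.
Births: 12900 * 0.096 = 1238, 15400 * 0.365 = 5621 — total 6859
15–29: 3900 * 0.962 = 3752
30–44: 12900 * 0.951 = 12268
45–59: 15400 * 0.958 = 14753
60–74: 7400 * 0.942 = 6971
Net migration: 15–29 + 130 → 3882; 60–74 − 250 → 6721
Population now: 0–14=6859, 15–29=3882, 30–44=12268, 45–59=14753, 60–74=6721
Period 2.
Births: 3882 * 0.096 = 373, 12268 * 0.365 = 4478 — total 4851
15–29: 6859 * 0.962 = 6598
30–44: 3882 * 0.951 = 3692
45–59: 12268 * 0.958 = 11753
60–74: 14753 * 0.942 = 13897
Net migration: 15–29 + 130 → 6728; 60–74 − 250 → 13647
Population now: 0–14=4851, 15–29=6728, 30–44=3692, 45–59=11753, 60–74=13647
Period 3.
Births: 6728 * 0.096 = 646, 3692 * 0.365 = 1348 — total 1994
15–29: 4851 * 0.962 = 4667
30–44: 6728 * 0.951 = 6398
45–59: 3692 * 0.958 = 3537
60–74: 11753 * 0.942 = 11071
Net migration: 15–29 + 130 → 4797; 60–74 − 250 → 10821
Population now: 0–14=1994, 15–29=4797, 30–44=6398, 45–59=3537, 60–74=10821
Period 4.
Births: 4797 * 0.096 = 461, 6398 * 0.365 = 2335 — total 2796
15–29: 1994 * 0.962 = 1918
30–44: 4797 * 0.951 = 4562
45–59: 6398 * 0.958 = 6129
60–74: 3537 * 0.942 = 3332
Net migration: 15–29 + 130 → 2048; 60–74 − 250 → 3082
Population now: 0–14=2796, 15–29=2048, 30–44=4562, 45–59=6129, 60–74=3082
Dependents (band 0–14 + band 60–74) = 2796 + 3082 = 5878; working-age = 12739; ratio = 5878/12739 × 100 = 46.1

46.1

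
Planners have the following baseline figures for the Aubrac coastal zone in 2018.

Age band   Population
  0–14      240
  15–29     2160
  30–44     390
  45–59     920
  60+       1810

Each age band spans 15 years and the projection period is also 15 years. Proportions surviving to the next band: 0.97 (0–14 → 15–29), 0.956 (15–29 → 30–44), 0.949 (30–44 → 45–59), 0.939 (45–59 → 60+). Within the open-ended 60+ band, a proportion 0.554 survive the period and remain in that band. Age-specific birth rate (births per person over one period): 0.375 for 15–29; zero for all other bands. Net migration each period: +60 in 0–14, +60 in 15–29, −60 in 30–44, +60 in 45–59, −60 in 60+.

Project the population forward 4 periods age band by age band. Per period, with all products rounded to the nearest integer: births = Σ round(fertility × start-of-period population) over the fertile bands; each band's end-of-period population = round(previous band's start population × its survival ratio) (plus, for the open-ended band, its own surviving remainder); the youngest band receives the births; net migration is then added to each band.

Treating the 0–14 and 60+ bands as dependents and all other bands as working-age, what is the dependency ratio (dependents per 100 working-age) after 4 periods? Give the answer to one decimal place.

Period 1.
Births: 2160 × 0.375 = 810
15–29: 240 × 0.97 = 233
30–44: 2160 × 0.956 = 2065
45–59: 390 × 0.949 = 370
60+: 920 × 0.939 + 1810 × 0.554 = 864 + 1003 = 1867
Net migration: 0–14 + 60 → 870; 15–29 + 60 → 293; 30–44 − 60 → 2005; 45–59 + 60 → 430; 60+ − 60 → 1807
Giving 870 / 293 / 2005 / 430 / 1807.
Period 2.
Births: 293 × 0.375 = 110
15–29: 870 × 0.97 = 844
30–44: 293 × 0.956 = 280
45–59: 2005 × 0.949 = 1903
60+: 430 × 0.939 + 1807 × 0.554 = 404 + 1001 = 1405
Net migration: 0–14 + 60 → 170; 15–29 + 60 → 904; 30–44 − 60 → 220; 45–59 + 60 → 1963; 60+ − 60 → 1345
Giving 170 / 904 / 220 / 1963 / 1345.
Period 3.
Births: 904 × 0.375 = 339
15–29: 170 × 0.97 = 165
30–44: 904 × 0.956 = 864
45–59: 220 × 0.949 = 209
60+: 1963 × 0.939 + 1345 × 0.554 = 1843 + 745 = 2588
Net migration: 0–14 + 60 → 399; 15–29 + 60 → 225; 30–44 − 60 → 804; 45–59 + 60 → 269; 60+ − 60 → 2528
Giving 399 / 225 / 804 / 269 / 2528.
Period 4.
Births: 225 × 0.375 = 84
15–29: 399 × 0.97 = 387
30–44: 225 × 0.956 = 215
45–59: 804 × 0.949 = 763
60+: 269 × 0.939 + 2528 × 0.554 = 253 + 1401 = 1654
Net migration: 0–14 + 60 → 144; 15–29 + 60 → 447; 30–44 − 60 → 155; 45–59 + 60 → 823; 60+ − 60 → 1594
Giving 144 / 447 / 155 / 823 / 1594.
Dependents (band 0–14 + band 60+) = 144 + 1594 = 1738; working-age = 1425; ratio = 1738/1425 × 100 = 122.0

122.0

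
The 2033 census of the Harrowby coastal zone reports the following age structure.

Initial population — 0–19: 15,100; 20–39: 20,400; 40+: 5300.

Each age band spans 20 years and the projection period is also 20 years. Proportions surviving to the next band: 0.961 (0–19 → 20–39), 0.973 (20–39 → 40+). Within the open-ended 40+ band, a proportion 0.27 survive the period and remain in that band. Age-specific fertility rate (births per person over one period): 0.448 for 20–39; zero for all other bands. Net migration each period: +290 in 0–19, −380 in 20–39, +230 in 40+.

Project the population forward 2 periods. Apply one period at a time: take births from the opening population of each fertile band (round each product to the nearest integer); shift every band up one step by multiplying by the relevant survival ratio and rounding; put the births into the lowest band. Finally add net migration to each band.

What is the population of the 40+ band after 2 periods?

19787

Period 1.
Births: 20400 × 0.448 = 9139
20–39: 15100 × 0.961 = 14511
40+: 20400 × 0.973 + 5300 × 0.27 = 19849 + 1431 = 21280
Net migration: 0–19 + 290 → 9429; 20–39 − 380 → 14131; 40+ + 230 → 21510
→ [9429, 14131, 21510]
Period 2.
Births: 14131 × 0.448 = 6331
20–39: 9429 × 0.961 = 9061
40+: 14131 × 0.973 + 21510 × 0.27 = 13749 + 5808 = 19557
Net migration: 0–19 + 290 → 6621; 20–39 − 380 → 8681; 40+ + 230 → 19787
→ [6621, 8681, 19787]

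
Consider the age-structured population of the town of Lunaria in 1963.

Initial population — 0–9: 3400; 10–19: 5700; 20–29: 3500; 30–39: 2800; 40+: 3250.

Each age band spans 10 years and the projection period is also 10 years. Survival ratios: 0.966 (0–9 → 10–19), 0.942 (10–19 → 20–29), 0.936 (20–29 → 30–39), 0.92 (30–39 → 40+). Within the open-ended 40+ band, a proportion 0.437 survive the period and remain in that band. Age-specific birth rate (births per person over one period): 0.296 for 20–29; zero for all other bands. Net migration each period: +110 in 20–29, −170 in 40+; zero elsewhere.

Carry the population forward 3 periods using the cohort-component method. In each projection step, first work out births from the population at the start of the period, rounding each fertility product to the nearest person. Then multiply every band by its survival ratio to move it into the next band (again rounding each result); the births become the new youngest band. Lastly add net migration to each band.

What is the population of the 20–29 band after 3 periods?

1053

Period 1.
Births: 3500 × 0.296 = 1036
10–19: 3400 × 0.966 = 3284
20–29: 5700 × 0.942 = 5369
30–39: 3500 × 0.936 = 3276
40+: 2800 × 0.92 + 3250 × 0.437 = 2576 + 1420 = 3996
Net migration: 20–29 + 110 → 5479; 40+ − 170 → 3826
→ [1036, 3284, 5479, 3276, 3826]
Period 2.
Births: 5479 × 0.296 = 1622
10–19: 1036 × 0.966 = 1001
20–29: 3284 × 0.942 = 3094
30–39: 5479 × 0.936 = 5128
40+: 3276 × 0.92 + 3826 × 0.437 = 3014 + 1672 = 4686
Net migration: 20–29 + 110 → 3204; 40+ − 170 → 4516
→ [1622, 1001, 3204, 5128, 4516]
Period 3.
Births: 3204 × 0.296 = 948
10–19: 1622 × 0.966 = 1567
20–29: 1001 × 0.942 = 943
30–39: 3204 × 0.936 = 2999
40+: 5128 × 0.92 + 4516 × 0.437 = 4718 + 1973 = 6691
Net migration: 20–29 + 110 → 1053; 40+ − 170 → 6521
→ [948, 1567, 1053, 2999, 6521]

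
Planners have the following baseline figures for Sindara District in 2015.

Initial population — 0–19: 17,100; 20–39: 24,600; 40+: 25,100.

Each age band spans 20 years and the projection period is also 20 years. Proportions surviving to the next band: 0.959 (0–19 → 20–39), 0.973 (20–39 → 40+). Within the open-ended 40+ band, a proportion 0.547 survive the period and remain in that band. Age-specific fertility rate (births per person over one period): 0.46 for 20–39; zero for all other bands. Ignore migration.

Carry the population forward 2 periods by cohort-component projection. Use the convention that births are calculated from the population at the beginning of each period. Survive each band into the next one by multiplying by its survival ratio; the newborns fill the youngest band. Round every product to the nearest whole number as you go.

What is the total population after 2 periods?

Numbering the groups 1..3 from youngest to oldest:
Period 1:
Births: 24600 * 0.46 = 11316
Group 2: 17100 * 0.959 = 16399
Group 3: 24600 * 0.973 + 25100 * 0.547 = 23936 + 13730 = 37666
→ [11316, 16399, 37666]
Period 2:
Births: 16399 * 0.46 = 7544
Group 2: 11316 * 0.959 = 10852
Group 3: 16399 * 0.973 + 37666 * 0.547 = 15956 + 20603 = 36559
→ [7544, 10852, 36559]
Total after period 2: 7544 + 10852 + 36559 = 54955

54955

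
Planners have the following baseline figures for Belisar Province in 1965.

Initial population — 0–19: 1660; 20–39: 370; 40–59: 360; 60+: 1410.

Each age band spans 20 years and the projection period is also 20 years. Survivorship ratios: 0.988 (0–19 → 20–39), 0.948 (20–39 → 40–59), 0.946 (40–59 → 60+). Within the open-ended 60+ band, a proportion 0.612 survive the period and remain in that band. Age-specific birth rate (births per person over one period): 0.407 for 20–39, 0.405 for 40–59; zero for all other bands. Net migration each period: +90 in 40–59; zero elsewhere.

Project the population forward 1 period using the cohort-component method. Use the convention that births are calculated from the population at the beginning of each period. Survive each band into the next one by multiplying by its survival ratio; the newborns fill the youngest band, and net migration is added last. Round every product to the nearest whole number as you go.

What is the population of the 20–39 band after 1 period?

[period 1]
Births: 370 × 0.407 = 151  |  360 × 0.405 = 146 → 297
20–39: 1660 × 0.988 = 1640
40–59: 370 × 0.948 = 351
60+: 360 × 0.946 + 1410 × 0.612 = 341 + 863 = 1204
Net migration: 40–59 + 90 → 441
→ [297, 1640, 441, 1204]

1640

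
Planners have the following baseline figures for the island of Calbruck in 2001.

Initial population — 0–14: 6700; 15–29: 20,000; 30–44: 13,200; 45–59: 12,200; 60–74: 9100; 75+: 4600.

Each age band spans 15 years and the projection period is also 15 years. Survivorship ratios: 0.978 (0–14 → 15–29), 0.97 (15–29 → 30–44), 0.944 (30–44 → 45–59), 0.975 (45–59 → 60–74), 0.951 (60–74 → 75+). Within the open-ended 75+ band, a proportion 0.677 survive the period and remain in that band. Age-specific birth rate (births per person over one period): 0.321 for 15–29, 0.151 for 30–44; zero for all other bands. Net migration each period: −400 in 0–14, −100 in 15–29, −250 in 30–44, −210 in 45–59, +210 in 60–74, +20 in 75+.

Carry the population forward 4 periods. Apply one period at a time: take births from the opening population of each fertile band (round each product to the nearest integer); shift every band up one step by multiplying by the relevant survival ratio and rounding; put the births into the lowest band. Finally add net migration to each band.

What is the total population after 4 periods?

54647

Period 1:
Births: 20000 * 0.321 = 6420, 13200 * 0.151 = 1993 ⇒ total 8413
15–29: 6700 * 0.978 = 6553
30–44: 20000 * 0.97 = 19400
45–59: 13200 * 0.944 = 12461
60–74: 12200 * 0.975 = 11895
75+: 9100 * 0.951 + 4600 * 0.677 = 8654 + 3114 = 11768
Net migration: 0–14 − 400 → 8013; 15–29 − 100 → 6453; 30–44 − 250 → 19150; 45–59 − 210 → 12251; 60–74 + 210 → 12105; 75+ + 20 → 11788
Giving 8013 / 6453 / 19150 / 12251 / 12105 / 11788.
Period 2:
Births: 6453 * 0.321 = 2071, 19150 * 0.151 = 2892 ⇒ total 4963
15–29: 8013 * 0.978 = 7837
30–44: 6453 * 0.97 = 6259
45–59: 19150 * 0.944 = 18078
60–74: 12251 * 0.975 = 11945
75+: 12105 * 0.951 + 11788 * 0.677 = 11512 + 7980 = 19492
Net migration: 0–14 − 400 → 4563; 15–29 − 100 → 7737; 30–44 − 250 → 6009; 45–59 − 210 → 17868; 60–74 + 210 → 12155; 75+ + 20 → 19512
Giving 4563 / 7737 / 6009 / 17868 / 12155 / 19512.
Period 3:
Births: 7737 * 0.321 = 2484, 6009 * 0.151 = 907 ⇒ total 3391
15–29: 4563 * 0.978 = 4463
30–44: 7737 * 0.97 = 7505
45–59: 6009 * 0.944 = 5672
60–74: 17868 * 0.975 = 17421
75+: 12155 * 0.951 + 19512 * 0.677 = 11559 + 13210 = 24769
Net migration: 0–14 − 400 → 2991; 15–29 − 100 → 4363; 30–44 − 250 → 7255; 45–59 − 210 → 5462; 60–74 + 210 → 17631; 75+ + 20 → 24789
Giving 2991 / 4363 / 7255 / 5462 / 17631 / 24789.
Period 4:
Births: 4363 * 0.321 = 1401, 7255 * 0.151 = 1096 ⇒ total 2497
15–29: 2991 * 0.978 = 2925
30–44: 4363 * 0.97 = 4232
45–59: 7255 * 0.944 = 6849
60–74: 5462 * 0.975 = 5325
75+: 17631 * 0.951 + 24789 * 0.677 = 16767 + 16782 = 33549
Net migration: 0–14 − 400 → 2097; 15–29 − 100 → 2825; 30–44 − 250 → 3982; 45–59 − 210 → 6639; 60–74 + 210 → 5535; 75+ + 20 → 33569
Giving 2097 / 2825 / 3982 / 6639 / 5535 / 33569.
Total after period 4: 2097 + 2825 + 3982 + 6639 + 5535 + 33569 = 54647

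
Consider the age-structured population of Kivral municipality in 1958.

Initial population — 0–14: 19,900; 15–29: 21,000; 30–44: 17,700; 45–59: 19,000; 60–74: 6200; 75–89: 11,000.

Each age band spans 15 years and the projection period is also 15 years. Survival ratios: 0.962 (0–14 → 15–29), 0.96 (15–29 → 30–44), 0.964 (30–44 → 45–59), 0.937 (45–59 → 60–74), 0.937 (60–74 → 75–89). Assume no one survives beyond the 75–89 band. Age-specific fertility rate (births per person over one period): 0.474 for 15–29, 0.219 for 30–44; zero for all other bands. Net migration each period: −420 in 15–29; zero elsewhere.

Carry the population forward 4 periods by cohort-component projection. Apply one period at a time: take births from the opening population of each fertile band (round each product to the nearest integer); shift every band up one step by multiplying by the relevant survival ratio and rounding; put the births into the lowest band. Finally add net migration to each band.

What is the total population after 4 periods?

Period 1.
Births: 21000 × 0.474 = 9954, 17700 × 0.219 = 3876 ⇒ total 13830
15–29: 19900 × 0.962 = 19144
30–44: 21000 × 0.96 = 20160
45–59: 17700 × 0.964 = 17063
60–74: 19000 × 0.937 = 17803
75–89: 6200 × 0.937 = 5809
Net migration: 15–29 − 420 → 18724
Population now: 0–14=13830, 15–29=18724, 30–44=20160, 45–59=17063, 60–74=17803, 75–89=5809
Period 2.
Births: 18724 × 0.474 = 8875, 20160 × 0.219 = 4415 ⇒ total 13290
15–29: 13830 × 0.962 = 13304
30–44: 18724 × 0.96 = 17975
45–59: 20160 × 0.964 = 19434
60–74: 17063 × 0.937 = 15988
75–89: 17803 × 0.937 = 16681
Net migration: 15–29 − 420 → 12884
Population now: 0–14=13290, 15–29=12884, 30–44=17975, 45–59=19434, 60–74=15988, 75–89=16681
Period 3.
Births: 12884 × 0.474 = 6107, 17975 × 0.219 = 3937 ⇒ total 10044
15–29: 13290 × 0.962 = 12785
30–44: 12884 × 0.96 = 12369
45–59: 17975 × 0.964 = 17328
60–74: 19434 × 0.937 = 18210
75–89: 15988 × 0.937 = 14981
Net migration: 15–29 − 420 → 12365
Population now: 0–14=10044, 15–29=12365, 30–44=12369, 45–59=17328, 60–74=18210, 75–89=14981
Period 4.
Births: 12365 × 0.474 = 5861, 12369 × 0.219 = 2709 ⇒ total 8570
15–29: 10044 × 0.962 = 9662
30–44: 12365 × 0.96 = 11870
45–59: 12369 × 0.964 = 11924
60–74: 17328 × 0.937 = 16236
75–89: 18210 × 0.937 = 17063
Net migration: 15–29 − 420 → 9242
Population now: 0–14=8570, 15–29=9242, 30–44=11870, 45–59=11924, 60–74=16236, 75–89=17063
Total after period 4: 8570 + 9242 + 11870 + 11924 + 16236 + 17063 = 74905

74905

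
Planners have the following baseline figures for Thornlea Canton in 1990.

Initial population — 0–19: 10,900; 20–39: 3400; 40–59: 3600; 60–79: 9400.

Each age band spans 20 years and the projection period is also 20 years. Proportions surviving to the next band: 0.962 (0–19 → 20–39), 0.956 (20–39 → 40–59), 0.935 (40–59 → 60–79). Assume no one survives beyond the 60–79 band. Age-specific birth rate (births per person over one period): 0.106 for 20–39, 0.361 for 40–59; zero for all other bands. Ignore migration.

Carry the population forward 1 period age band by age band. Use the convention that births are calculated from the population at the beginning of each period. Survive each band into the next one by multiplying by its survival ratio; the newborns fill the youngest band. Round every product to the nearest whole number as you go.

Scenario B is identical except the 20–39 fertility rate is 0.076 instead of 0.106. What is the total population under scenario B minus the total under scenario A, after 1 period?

— Period 1 —
Births: 3400 × 0.106 = 360, 3600 × 0.361 = 1300 → 1660
20–39: 10900 × 0.962 = 10486
40–59: 3400 × 0.956 = 3250
60–79: 3600 × 0.935 = 3366
Giving 1660 / 10486 / 3250 / 3366.
Scenario A total after 1 period: 18762
Scenario B projection —
— Period 1 —
Births: 3400 × 0.076 = 258, 3600 × 0.361 = 1300 → 1558
20–39: 10900 × 0.962 = 10486
40–59: 3400 × 0.956 = 3250
60–79: 3600 × 0.935 = 3366
Giving 1558 / 10486 / 3250 / 3366.
Scenario B total after 1 period: 18660
Difference B − A = 18660 − 18762 = -102

-102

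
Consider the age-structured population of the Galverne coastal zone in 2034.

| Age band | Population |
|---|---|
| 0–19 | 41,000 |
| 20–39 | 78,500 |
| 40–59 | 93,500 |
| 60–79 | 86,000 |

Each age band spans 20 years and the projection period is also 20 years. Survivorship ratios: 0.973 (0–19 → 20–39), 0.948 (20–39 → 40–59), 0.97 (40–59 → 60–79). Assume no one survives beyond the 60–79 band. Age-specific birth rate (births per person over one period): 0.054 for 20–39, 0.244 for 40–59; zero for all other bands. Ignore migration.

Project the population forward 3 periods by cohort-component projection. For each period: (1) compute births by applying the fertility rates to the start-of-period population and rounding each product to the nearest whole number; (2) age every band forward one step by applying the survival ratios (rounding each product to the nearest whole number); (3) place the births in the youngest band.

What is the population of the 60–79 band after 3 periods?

— Period 1 —
Births: 78500 × 0.054 = 4239, 93500 × 0.244 = 22814 → 27053
20–39: 41000 × 0.973 = 39893
40–59: 78500 × 0.948 = 74418
60–79: 93500 × 0.97 = 90695
→ [27053, 39893, 74418, 90695]
— Period 2 —
Births: 39893 × 0.054 = 2154, 74418 × 0.244 = 18158 → 20312
20–39: 27053 × 0.973 = 26323
40–59: 39893 × 0.948 = 37819
60–79: 74418 × 0.97 = 72185
→ [20312, 26323, 37819, 72185]
— Period 3 —
Births: 26323 × 0.054 = 1421, 37819 × 0.244 = 9228 → 10649
20–39: 20312 × 0.973 = 19764
40–59: 26323 × 0.948 = 24954
60–79: 37819 × 0.97 = 36684
→ [10649, 19764, 24954, 36684]

36684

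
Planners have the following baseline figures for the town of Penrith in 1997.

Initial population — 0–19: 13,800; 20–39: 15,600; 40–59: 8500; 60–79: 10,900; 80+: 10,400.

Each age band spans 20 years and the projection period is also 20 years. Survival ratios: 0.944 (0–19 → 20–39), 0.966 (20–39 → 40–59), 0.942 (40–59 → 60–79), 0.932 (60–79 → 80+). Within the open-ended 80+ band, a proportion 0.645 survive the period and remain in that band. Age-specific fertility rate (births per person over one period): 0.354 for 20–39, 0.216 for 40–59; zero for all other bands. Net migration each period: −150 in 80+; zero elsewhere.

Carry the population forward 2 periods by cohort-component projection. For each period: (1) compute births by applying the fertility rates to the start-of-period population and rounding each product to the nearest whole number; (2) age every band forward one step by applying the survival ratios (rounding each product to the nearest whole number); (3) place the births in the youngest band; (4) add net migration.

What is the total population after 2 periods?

59688

After projecting period 1:
Births: 15600 * 0.354 = 5522 ; 8500 * 0.216 = 1836 → total 7358
20–39: 13800 * 0.944 = 13027
40–59: 15600 * 0.966 = 15070
60–79: 8500 * 0.942 = 8007
80+: 10900 * 0.932 + 10400 * 0.645 = 10159 + 6708 = 16867
Net migration: 80+ − 150 → 16717
→ [7358, 13027, 15070, 8007, 16717]
After projecting period 2:
Births: 13027 * 0.354 = 4612 ; 15070 * 0.216 = 3255 → total 7867
20–39: 7358 * 0.944 = 6946
40–59: 13027 * 0.966 = 12584
60–79: 15070 * 0.942 = 14196
80+: 8007 * 0.932 + 16717 * 0.645 = 7463 + 10782 = 18245
Net migration: 80+ − 150 → 18095
→ [7867, 6946, 12584, 14196, 18095]
Total after period 2: 7867 + 6946 + 12584 + 14196 + 18095 = 59688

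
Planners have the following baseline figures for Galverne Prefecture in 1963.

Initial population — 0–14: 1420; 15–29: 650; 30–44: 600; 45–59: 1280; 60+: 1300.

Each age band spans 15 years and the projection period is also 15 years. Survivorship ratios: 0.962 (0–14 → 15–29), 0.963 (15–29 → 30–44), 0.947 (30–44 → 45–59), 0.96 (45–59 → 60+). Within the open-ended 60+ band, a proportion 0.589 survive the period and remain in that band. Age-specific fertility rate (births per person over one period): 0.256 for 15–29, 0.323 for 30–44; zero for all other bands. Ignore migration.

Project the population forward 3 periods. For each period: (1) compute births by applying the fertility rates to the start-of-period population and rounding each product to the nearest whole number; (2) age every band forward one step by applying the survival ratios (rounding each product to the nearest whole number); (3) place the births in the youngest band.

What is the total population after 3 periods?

(Bands numbered youngest = 1 to oldest = 5.)
[period 1]
Births: 650 * 0.256 = 166, 600 * 0.323 = 194 → 360
Band 2: 1420 * 0.962 = 1366
Band 3: 650 * 0.963 = 626
Band 4: 600 * 0.947 = 568
Band 5: 1280 * 0.96 + 1300 * 0.589 = 1229 + 766 = 1995
End of period: [360, 1366, 626, 568, 1995]
[period 2]
Births: 1366 * 0.256 = 350, 626 * 0.323 = 202 → 552
Band 2: 360 * 0.962 = 346
Band 3: 1366 * 0.963 = 1315
Band 4: 626 * 0.947 = 593
Band 5: 568 * 0.96 + 1995 * 0.589 = 545 + 1175 = 1720
End of period: [552, 346, 1315, 593, 1720]
[period 3]
Births: 346 * 0.256 = 89, 1315 * 0.323 = 425 → 514
Band 2: 552 * 0.962 = 531
Band 3: 346 * 0.963 = 333
Band 4: 1315 * 0.947 = 1245
Band 5: 593 * 0.96 + 1720 * 0.589 = 569 + 1013 = 1582
End of period: [514, 531, 333, 1245, 1582]
Total after period 3: 514 + 531 + 333 + 1245 + 1582 = 4205

4205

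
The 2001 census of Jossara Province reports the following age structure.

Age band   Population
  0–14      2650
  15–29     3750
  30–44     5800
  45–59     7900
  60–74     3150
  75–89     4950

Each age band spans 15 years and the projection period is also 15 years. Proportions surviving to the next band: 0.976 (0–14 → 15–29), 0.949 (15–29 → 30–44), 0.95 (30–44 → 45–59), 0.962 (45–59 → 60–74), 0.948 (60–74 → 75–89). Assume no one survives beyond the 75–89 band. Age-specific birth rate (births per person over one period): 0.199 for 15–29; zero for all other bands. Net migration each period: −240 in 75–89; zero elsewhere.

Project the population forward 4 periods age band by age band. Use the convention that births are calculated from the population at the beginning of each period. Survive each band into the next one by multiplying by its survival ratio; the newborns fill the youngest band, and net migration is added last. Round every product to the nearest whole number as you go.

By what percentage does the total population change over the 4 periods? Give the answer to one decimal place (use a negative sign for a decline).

Period 1.
Births: 3750 × 0.199 = 746
15–29: 2650 × 0.976 = 2586
30–44: 3750 × 0.949 = 3559
45–59: 5800 × 0.95 = 5510
60–74: 7900 × 0.962 = 7600
75–89: 3150 × 0.948 = 2986
Net migration: 75–89 − 240 → 2746
End of period: [746, 2586, 3559, 5510, 7600, 2746]
Period 2.
Births: 2586 × 0.199 = 515
15–29: 746 × 0.976 = 728
30–44: 2586 × 0.949 = 2454
45–59: 3559 × 0.95 = 3381
60–74: 5510 × 0.962 = 5301
75–89: 7600 × 0.948 = 7205
Net migration: 75–89 − 240 → 6965
End of period: [515, 728, 2454, 3381, 5301, 6965]
Period 3.
Births: 728 × 0.199 = 145
15–29: 515 × 0.976 = 503
30–44: 728 × 0.949 = 691
45–59: 2454 × 0.95 = 2331
60–74: 3381 × 0.962 = 3253
75–89: 5301 × 0.948 = 5025
Net migration: 75–89 − 240 → 4785
End of period: [145, 503, 691, 2331, 3253, 4785]
Period 4.
Births: 503 × 0.199 = 100
15–29: 145 × 0.976 = 142
30–44: 503 × 0.949 = 477
45–59: 691 × 0.95 = 656
60–74: 2331 × 0.962 = 2242
75–89: 3253 × 0.948 = 3084
Net migration: 75–89 − 240 → 2844
End of period: [100, 142, 477, 656, 2242, 2844]
Total: 28200 → 6461; change = -21739; percentage change = -77.1%

-77.1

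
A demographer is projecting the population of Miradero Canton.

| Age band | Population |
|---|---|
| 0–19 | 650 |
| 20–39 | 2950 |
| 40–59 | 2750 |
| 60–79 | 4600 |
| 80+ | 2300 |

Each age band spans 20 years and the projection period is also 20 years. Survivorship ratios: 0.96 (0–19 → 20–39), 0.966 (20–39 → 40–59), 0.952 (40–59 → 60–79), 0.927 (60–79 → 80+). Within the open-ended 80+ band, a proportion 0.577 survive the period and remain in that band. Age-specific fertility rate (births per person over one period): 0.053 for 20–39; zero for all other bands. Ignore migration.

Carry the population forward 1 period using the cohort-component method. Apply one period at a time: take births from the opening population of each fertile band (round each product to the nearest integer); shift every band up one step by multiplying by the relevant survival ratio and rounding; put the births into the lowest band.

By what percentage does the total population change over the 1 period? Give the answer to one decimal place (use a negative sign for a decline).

-10.6

Let band 1 be 0–19 through band 5 = 80+.
— Period 1 —
Births: 2950 × 0.053 = 156
Band 2: 650 × 0.96 = 624
Band 3: 2950 × 0.966 = 2850
Band 4: 2750 × 0.952 = 2618
Band 5: 4600 × 0.927 + 2300 × 0.577 = 4264 + 1327 = 5591
End of period: [156, 624, 2850, 2618, 5591]
Total: 13250 → 11839; change = -1411; percentage change = -10.6%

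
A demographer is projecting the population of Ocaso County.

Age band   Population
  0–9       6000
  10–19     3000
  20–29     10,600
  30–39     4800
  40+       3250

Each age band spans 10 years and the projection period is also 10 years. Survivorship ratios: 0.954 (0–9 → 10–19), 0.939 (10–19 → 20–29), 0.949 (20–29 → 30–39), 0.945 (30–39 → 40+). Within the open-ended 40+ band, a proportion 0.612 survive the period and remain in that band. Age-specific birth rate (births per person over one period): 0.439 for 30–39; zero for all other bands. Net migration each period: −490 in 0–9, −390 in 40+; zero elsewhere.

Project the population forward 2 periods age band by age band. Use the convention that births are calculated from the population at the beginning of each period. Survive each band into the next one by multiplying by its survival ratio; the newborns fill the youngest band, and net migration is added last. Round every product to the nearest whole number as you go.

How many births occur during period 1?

Let group 1 be 0–9 through group 5 = 40+.
[period 1]
Births: 4800 × 0.439 = 2107
Group 2: 6000 × 0.954 = 5724
Group 3: 3000 × 0.939 = 2817
Group 4: 10600 × 0.949 = 10059
Group 5: 4800 × 0.945 + 3250 × 0.612 = 4536 + 1989 = 6525
Net migration: Group 1 − 490 → 1617; Group 5 − 390 → 6135
Giving 1617 / 5724 / 2817 / 10059 / 6135.

2107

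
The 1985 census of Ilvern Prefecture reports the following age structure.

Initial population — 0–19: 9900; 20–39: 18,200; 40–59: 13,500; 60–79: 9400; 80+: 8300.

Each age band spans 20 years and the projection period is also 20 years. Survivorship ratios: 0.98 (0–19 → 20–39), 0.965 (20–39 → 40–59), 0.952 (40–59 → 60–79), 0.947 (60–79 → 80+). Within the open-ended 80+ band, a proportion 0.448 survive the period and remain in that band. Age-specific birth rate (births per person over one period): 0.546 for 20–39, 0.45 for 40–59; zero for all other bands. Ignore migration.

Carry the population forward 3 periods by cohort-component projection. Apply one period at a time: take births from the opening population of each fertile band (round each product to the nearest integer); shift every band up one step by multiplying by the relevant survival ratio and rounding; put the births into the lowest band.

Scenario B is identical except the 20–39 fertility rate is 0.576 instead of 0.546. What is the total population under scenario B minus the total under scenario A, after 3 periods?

— Period 1 —
Births: 18200 * 0.546 = 9937  |  13500 * 0.45 = 6075 ⇒ total 16012
20–39: 9900 * 0.98 = 9702
40–59: 18200 * 0.965 = 17563
60–79: 13500 * 0.952 = 12852
80+: 9400 * 0.947 + 8300 * 0.448 = 8902 + 3718 = 12620
Giving 16012 / 9702 / 17563 / 12852 / 12620.
— Period 2 —
Births: 9702 * 0.546 = 5297  |  17563 * 0.45 = 7903 ⇒ total 13200
20–39: 16012 * 0.98 = 15692
40–59: 9702 * 0.965 = 9362
60–79: 17563 * 0.952 = 16720
80+: 12852 * 0.947 + 12620 * 0.448 = 12171 + 5654 = 17825
Giving 13200 / 15692 / 9362 / 16720 / 17825.
— Period 3 —
Births: 15692 * 0.546 = 8568  |  9362 * 0.45 = 4213 ⇒ total 12781
20–39: 13200 * 0.98 = 12936
40–59: 15692 * 0.965 = 15143
60–79: 9362 * 0.952 = 8913
80+: 16720 * 0.947 + 17825 * 0.448 = 15834 + 7986 = 23820
Giving 12781 / 12936 / 15143 / 8913 / 23820.
Scenario A total after 3 periods: 73593
Scenario B projection —
— Period 1 —
Births: 18200 * 0.576 = 10483  |  13500 * 0.45 = 6075 ⇒ total 16558
20–39: 9900 * 0.98 = 9702
40–59: 18200 * 0.965 = 17563
60–79: 13500 * 0.952 = 12852
80+: 9400 * 0.947 + 8300 * 0.448 = 8902 + 3718 = 12620
Giving 16558 / 9702 / 17563 / 12852 / 12620.
— Period 2 —
Births: 9702 * 0.576 = 5588  |  17563 * 0.45 = 7903 ⇒ total 13491
20–39: 16558 * 0.98 = 16227
40–59: 9702 * 0.965 = 9362
60–79: 17563 * 0.952 = 16720
80+: 12852 * 0.947 + 12620 * 0.448 = 12171 + 5654 = 17825
Giving 13491 / 16227 / 9362 / 16720 / 17825.
— Period 3 —
Births: 16227 * 0.576 = 9347  |  9362 * 0.45 = 4213 ⇒ total 13560
20–39: 13491 * 0.98 = 13221
40–59: 16227 * 0.965 = 15659
60–79: 9362 * 0.952 = 8913
80+: 16720 * 0.947 + 17825 * 0.448 = 15834 + 7986 = 23820
Giving 13560 / 13221 / 15659 / 8913 / 23820.
Scenario B total after 3 periods: 75173
Difference B − A = 75173 − 73593 = 1580

1580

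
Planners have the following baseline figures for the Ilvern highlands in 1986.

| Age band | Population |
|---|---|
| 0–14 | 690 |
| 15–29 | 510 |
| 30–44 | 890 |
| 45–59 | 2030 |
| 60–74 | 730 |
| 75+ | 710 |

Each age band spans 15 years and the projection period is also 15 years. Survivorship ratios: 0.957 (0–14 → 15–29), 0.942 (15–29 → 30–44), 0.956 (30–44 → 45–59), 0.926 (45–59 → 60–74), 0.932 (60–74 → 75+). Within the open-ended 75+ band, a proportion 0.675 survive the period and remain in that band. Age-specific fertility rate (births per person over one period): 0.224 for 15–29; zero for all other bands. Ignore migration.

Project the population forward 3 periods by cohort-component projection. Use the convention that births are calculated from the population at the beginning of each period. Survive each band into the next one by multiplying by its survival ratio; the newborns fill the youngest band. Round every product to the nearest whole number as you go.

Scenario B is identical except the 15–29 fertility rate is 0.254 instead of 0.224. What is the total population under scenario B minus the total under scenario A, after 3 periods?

After projecting period 1:
Births: 510 × 0.224 = 114
15–29: 690 × 0.957 = 660
30–44: 510 × 0.942 = 480
45–59: 890 × 0.956 = 851
60–74: 2030 × 0.926 = 1880
75+: 730 × 0.932 + 710 × 0.675 = 680 + 479 = 1159
End of period: [114, 660, 480, 851, 1880, 1159]
After projecting period 2:
Births: 660 × 0.224 = 148
15–29: 114 × 0.957 = 109
30–44: 660 × 0.942 = 622
45–59: 480 × 0.956 = 459
60–74: 851 × 0.926 = 788
75+: 1880 × 0.932 + 1159 × 0.675 = 1752 + 782 = 2534
End of period: [148, 109, 622, 459, 788, 2534]
After projecting period 3:
Births: 109 × 0.224 = 24
15–29: 148 × 0.957 = 142
30–44: 109 × 0.942 = 103
45–59: 622 × 0.956 = 595
60–74: 459 × 0.926 = 425
75+: 788 × 0.932 + 2534 × 0.675 = 734 + 1710 = 2444
End of period: [24, 142, 103, 595, 425, 2444]
Scenario A total after 3 periods: 3733
Scenario B projection —
After projecting period 1:
Births: 510 × 0.254 = 130
15–29: 690 × 0.957 = 660
30–44: 510 × 0.942 = 480
45–59: 890 × 0.956 = 851
60–74: 2030 × 0.926 = 1880
75+: 730 × 0.932 + 710 × 0.675 = 680 + 479 = 1159
End of period: [130, 660, 480, 851, 1880, 1159]
After projecting period 2:
Births: 660 × 0.254 = 168
15–29: 130 × 0.957 = 124
30–44: 660 × 0.942 = 622
45–59: 480 × 0.956 = 459
60–74: 851 × 0.926 = 788
75+: 1880 × 0.932 + 1159 × 0.675 = 1752 + 782 = 2534
End of period: [168, 124, 622, 459, 788, 2534]
After projecting period 3:
Births: 124 × 0.254 = 31
15–29: 168 × 0.957 = 161
30–44: 124 × 0.942 = 117
45–59: 622 × 0.956 = 595
60–74: 459 × 0.926 = 425
75+: 788 × 0.932 + 2534 × 0.675 = 734 + 1710 = 2444
End of period: [31, 161, 117, 595, 425, 2444]
Scenario B total after 3 periods: 3773
Difference B − A = 3773 − 3733 = 40

40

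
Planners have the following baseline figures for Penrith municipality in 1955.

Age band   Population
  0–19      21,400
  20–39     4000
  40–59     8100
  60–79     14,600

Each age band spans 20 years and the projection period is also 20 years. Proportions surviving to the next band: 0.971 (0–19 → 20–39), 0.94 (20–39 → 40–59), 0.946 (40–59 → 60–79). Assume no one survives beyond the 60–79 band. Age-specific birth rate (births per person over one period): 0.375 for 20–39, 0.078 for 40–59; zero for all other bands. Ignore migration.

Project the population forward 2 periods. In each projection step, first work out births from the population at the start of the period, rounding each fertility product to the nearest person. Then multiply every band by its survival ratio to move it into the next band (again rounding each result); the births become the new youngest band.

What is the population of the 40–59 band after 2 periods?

19532

Call the groups 1 to 4, youngest first.
After projecting period 1:
Births: 4000 × 0.375 = 1500, 8100 × 0.078 = 632 ⇒ total 2132
Group 2: 21400 × 0.971 = 20779
Group 3: 4000 × 0.94 = 3760
Group 4: 8100 × 0.946 = 7663
Population now: 0–19=2132, 20–39=20779, 40–59=3760, 60–79=7663
After projecting period 2:
Births: 20779 × 0.375 = 7792, 3760 × 0.078 = 293 ⇒ total 8085
Group 2: 2132 × 0.971 = 2070
Group 3: 20779 × 0.94 = 19532
Group 4: 3760 × 0.946 = 3557
Population now: 0–19=8085, 20–39=2070, 40–59=19532, 60–79=3557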